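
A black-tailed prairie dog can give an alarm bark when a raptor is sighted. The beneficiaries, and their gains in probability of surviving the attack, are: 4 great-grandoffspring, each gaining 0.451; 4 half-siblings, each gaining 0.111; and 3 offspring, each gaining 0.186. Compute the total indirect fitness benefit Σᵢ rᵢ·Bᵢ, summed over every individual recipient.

r to a great-grandoffspring = 1/8 (three parent–offspring links: r = (1/2)^3 = 1/8).
r to a half-sibling = 1/4 (half-sibs share one parent — one path of length 2: r = (1/2)^2 = 1/4).
r to an offspring = 1/2 (one parent–offspring link: r = (1/2)^1 = 1/2).
Summing one r·B term per recipient: 4·0.125·0.451 + 4·0.25·0.111 + 3·0.5·0.186 = 0.6155.

0.6155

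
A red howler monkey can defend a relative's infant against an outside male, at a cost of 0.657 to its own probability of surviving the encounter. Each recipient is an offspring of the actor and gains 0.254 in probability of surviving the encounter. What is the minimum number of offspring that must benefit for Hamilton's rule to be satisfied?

6

r to an offspring = 1/2 (one parent–offspring link: r = (1/2)^1 = 1/2).
Hamilton's rule: n·r·B > C  ⇒  n > C/(r·B) = 0.657/(0.5·0.254) = 5.173.
The smallest integer exceeding 5.173 is 6.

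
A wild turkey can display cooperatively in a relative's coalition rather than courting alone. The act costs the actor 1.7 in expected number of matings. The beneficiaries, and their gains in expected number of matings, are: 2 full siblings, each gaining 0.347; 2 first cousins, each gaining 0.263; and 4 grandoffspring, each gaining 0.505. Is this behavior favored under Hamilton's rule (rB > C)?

Hamilton's rule: the trait is favored when the sum of r·B over every recipient exceeds the actor's cost C.
r to a full sibling = 0.5 (full sibs share both parents — two paths of length 2: r = 2·(1/2)^2 = 1/2).
r to a first cousin = 0.125 (first cousins share one grandparent pair — two paths of length 4: r = 2·(1/2)^4 = 1/8).
r to a grandoffspring = 0.25 (two parent–offspring links: r = (1/2)^2 = 1/4).
Summing one r·B term per recipient: 2·0.5·0.347 + 2·0.125·0.263 + 4·0.25·0.505 = 0.91775.
0.91775 < 1.7: the indirect benefit is less than the cost.

No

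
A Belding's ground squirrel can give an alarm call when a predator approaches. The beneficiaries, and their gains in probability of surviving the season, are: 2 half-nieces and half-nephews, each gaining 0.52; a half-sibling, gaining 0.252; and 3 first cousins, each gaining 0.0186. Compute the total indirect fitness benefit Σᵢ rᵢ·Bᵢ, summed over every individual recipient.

0.199975

r to a half-niece or half-nephew = 1/8 (half-aunt/uncle↔niece/nephew: one path of length 3: r = (1/2)^3 = 1/8).
r to a half-sibling = 1/4 (half-sibs share one parent — one path of length 2: r = (1/2)^2 = 1/4).
r to a first cousin = 0.125 (first cousins share one grandparent pair — two paths of length 4: r = 2·(1/2)^4 = 1/8).
Summing one r·B term per recipient: 2·0.125·0.52 + 1·0.25·0.252 + 3·0.125·0.0186 = 0.199975.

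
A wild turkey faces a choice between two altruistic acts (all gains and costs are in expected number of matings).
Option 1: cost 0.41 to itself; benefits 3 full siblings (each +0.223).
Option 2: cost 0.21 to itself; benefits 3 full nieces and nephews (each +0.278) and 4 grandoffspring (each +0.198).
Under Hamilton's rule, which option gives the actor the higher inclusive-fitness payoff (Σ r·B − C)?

Option 2

Option 1: r to a full sibling = 0.5.
Option 1: Σ r·B − C = (3·0.5·0.223) − 0.41 = -0.0755.
Option 2: r to a full niece or nephew = 0.25.
Option 2: r to a grandoffspring = 0.25.
Option 2: Σ r·B − C = (3·0.25·0.278 + 4·0.25·0.198) − 0.21 = 0.1965.
Option 2 has the higher net inclusive-fitness payoff.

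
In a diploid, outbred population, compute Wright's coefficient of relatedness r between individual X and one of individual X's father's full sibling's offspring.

0.125

Each parent–offspring link contributes a factor of 1/2, and independent paths through distinct common ancestors add.
First cousins share one grandparent pair — two paths of length 4: r = 2·(1/2)^4 = 1/8.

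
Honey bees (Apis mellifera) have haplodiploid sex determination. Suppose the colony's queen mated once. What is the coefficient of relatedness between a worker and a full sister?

Haplodiploid full sisters inherit their father's entire haploid genome identically (contributing 1/2) and on average half of their mother's contribution (1/2 · 1/2 = 1/4); r = 1/2 + 1/4 = 3/4.

0.75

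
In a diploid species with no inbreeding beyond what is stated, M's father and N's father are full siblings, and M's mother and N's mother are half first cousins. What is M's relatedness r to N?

0.140625

Independent pedigree routes through distinct common ancestors add.
M and N are related in two ways: first cousins through their fathers (r = 1/8) and half second cousins through their mothers (r = 1/64).
r = 1/8 + 1/64 = 9/64 = 0.140625.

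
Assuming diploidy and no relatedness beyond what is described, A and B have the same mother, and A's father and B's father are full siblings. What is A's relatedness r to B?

0.375

Independent pedigree routes through distinct common ancestors add.
A and B are related in two ways: half-sibs through their shared mother (r = 1/4) and first cousins through their fathers (r = 1/8).
r = 1/4 + 1/8 = 3/8 = 0.375.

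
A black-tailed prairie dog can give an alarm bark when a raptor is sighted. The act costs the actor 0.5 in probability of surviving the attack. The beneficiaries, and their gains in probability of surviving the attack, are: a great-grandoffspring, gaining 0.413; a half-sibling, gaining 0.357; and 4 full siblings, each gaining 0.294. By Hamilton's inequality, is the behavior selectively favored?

Yes

Hamilton's rule: the trait is favored when the sum of r·B over every recipient exceeds the actor's cost C.
r to a great-grandoffspring = 1/8 (three parent–offspring links: r = (1/2)^3 = 1/8).
r to a half-sibling = 0.25 (half-sibs share one parent — one path of length 2: r = (1/2)^2 = 1/4).
r to a full sibling = 1/2 (full sibs share both parents — two paths of length 2: r = 2·(1/2)^2 = 1/2).
Summing one r·B term per recipient: 1·0.125·0.413 + 1·0.25·0.357 + 4·0.5·0.294 = 0.728875.
0.728875 > 0.5: the indirect benefit exceeds the cost.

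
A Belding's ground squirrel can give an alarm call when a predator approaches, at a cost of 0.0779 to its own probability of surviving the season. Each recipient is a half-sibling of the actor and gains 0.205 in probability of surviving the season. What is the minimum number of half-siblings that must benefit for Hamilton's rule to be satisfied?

r to a half-sibling = 0.25 (half-sibs share one parent — one path of length 2: r = (1/2)^2 = 1/4).
Hamilton's rule: n·r·B > C  ⇒  n > C/(r·B) = 0.0779/(0.25·0.205) = 1.52.
The smallest integer exceeding 1.52 is 2.

2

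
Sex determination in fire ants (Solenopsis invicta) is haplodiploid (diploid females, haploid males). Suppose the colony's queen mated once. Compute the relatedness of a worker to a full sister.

Haplodiploid full sisters inherit their father's entire haploid genome identically (contributing 1/2) and on average half of their mother's contribution (1/2 · 1/2 = 1/4); r = 1/2 + 1/4 = 3/4.

0.75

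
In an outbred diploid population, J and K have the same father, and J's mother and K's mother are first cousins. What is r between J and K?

With two independent routes of shared ancestry, r is the sum of the two contributions.
J and K are related in two ways: half-sibs through their shared father (r = 1/4) and second cousins through their mothers (r = 1/32).
r = 1/4 + 1/32 = 9/32 = 0.28125.

0.28125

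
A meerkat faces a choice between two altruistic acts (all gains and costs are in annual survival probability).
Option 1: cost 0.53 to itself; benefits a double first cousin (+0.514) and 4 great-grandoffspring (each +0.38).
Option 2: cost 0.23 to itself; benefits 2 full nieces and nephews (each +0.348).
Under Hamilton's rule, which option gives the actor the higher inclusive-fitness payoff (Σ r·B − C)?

Option 1: r to a double first cousin = 0.25.
Option 1: r to a great-grandoffspring = 0.125.
Option 1: Σ r·B − C = (1·0.25·0.514 + 4·0.125·0.38) − 0.53 = -0.2115.
Option 2: r to a full niece or nephew = 0.25.
Option 2: Σ r·B − C = (2·0.25·0.348) − 0.23 = -0.056.
Option 2 has the higher net inclusive-fitness payoff.

Option 2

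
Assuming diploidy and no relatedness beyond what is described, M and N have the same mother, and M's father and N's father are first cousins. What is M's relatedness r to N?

0.28125

With two independent routes of shared ancestry, r is the sum of the two contributions.
M and N are related in two ways: half-sibs through their shared mother (r = 1/4) and second cousins through their fathers (r = 1/32).
r = 1/4 + 1/32 = 0.28125.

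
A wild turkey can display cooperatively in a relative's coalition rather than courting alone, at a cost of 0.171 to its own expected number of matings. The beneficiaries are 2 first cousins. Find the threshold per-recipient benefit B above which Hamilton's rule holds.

r to a first cousin = 1/8 (first cousins share one grandparent pair — two paths of length 4: r = 2·(1/2)^4 = 1/8).
Hamilton's rule with n recipients of equal r: n·r·B > C, so B > C/(n·r) = 0.171/(2·0.125) = 0.684.

0.684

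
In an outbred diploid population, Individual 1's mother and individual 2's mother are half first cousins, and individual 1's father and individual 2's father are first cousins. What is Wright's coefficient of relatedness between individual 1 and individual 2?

Relatedness sums over independent paths through distinct common ancestors.
Individual 1 and individual 2 are related in two ways: half second cousins through their mothers (r = 1/64) and second cousins through their fathers (r = 1/32).
r = 1/64 + 1/32 = 0.046875.

0.046875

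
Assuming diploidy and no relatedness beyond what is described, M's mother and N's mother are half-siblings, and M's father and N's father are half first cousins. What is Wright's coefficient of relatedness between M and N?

With two independent routes of shared ancestry, r is the sum of the two contributions.
M and N are related in two ways: half first cousins through their mothers (r = 1/16) and half second cousins through their fathers (r = 1/64).
r = 1/16 + 1/64 = 5/64 = 0.078125.

0.078125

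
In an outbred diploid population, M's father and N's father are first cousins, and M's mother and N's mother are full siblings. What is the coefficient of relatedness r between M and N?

Wright's path rule: contributions from independent ancestry routes add.
M and N are related in two ways: second cousins through their fathers (r = 1/32) and first cousins through their mothers (r = 1/8).
r = 1/32 + 1/8 = 0.15625.

0.15625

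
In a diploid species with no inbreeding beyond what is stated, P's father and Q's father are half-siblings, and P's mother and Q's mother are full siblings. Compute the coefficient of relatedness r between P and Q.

0.1875

Independent pedigree routes through distinct common ancestors add.
P and Q are related in two ways: half first cousins through their fathers (r = 1/16) and first cousins through their mothers (r = 1/8).
r = 1/16 + 1/8 = 0.1875.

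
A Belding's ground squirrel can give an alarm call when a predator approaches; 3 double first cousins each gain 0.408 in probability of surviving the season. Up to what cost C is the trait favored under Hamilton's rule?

0.306

r to a double first cousin = 0.25 (double first cousins share both grandparent pairs — four paths of length 4: r = 4·(1/2)^4 = 1/4).
Hamilton's rule: n·r·B > C, so the trait is favored while C < n·r·B = 3·0.25·0.408 = 0.306.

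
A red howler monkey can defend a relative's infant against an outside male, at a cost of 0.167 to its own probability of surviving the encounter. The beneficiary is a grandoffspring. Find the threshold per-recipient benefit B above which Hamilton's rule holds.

r to a grandoffspring = 0.25 (two parent–offspring links: r = (1/2)^2 = 1/4).
Hamilton's rule with n recipients of equal r: n·r·B > C, so B > C/(n·r) = 0.167/(1·0.25) = 0.668.

0.668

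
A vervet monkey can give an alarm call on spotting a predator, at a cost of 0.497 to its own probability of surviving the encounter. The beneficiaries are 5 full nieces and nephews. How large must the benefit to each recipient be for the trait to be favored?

r to a full niece or nephew = 0.25 (full aunt/uncle↔niece/nephew: two paths of length 3 through the shared grandparent pair: r = 2·(1/2)^3 = 1/4).
Hamilton's rule with n recipients of equal r: n·r·B > C, so B > C/(n·r) = 0.497/(5·0.25) = 0.3976.

0.3976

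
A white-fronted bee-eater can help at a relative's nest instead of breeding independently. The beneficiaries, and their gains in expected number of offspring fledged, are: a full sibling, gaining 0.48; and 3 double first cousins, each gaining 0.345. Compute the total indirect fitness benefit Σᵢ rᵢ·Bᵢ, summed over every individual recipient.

0.49875

r to a full sibling = 1/2 (full sibs share both parents — two paths of length 2: r = 2·(1/2)^2 = 1/2).
r to a double first cousin = 0.25 (double first cousins share both grandparent pairs — four paths of length 4: r = 4·(1/2)^4 = 1/4).
Summing one r·B term per recipient: 1·0.5·0.48 + 3·0.25·0.345 = 0.49875.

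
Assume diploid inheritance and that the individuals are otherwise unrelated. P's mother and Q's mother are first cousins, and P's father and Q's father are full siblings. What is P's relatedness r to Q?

0.15625

With two independent routes of shared ancestry, r is the sum of the two contributions.
P and Q are related in two ways: second cousins through their mothers (r = 1/32) and first cousins through their fathers (r = 1/8).
r = 1/32 + 1/8 = 0.15625.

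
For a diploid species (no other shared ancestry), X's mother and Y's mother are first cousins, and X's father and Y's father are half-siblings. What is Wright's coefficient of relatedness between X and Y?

0.09375

Relatedness sums over independent paths through distinct common ancestors.
X and Y are related in two ways: second cousins through their mothers (r = 1/32) and half first cousins through their fathers (r = 1/16).
r = 1/32 + 1/16 = 3/32 = 0.09375.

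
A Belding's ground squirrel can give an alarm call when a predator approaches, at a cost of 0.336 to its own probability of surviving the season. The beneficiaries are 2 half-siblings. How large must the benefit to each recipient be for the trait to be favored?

0.672

r to a half-sibling = 0.25 (half-sibs share one parent — one path of length 2: r = (1/2)^2 = 1/4).
Hamilton's rule with n recipients of equal r: n·r·B > C, so B > C/(n·r) = 0.336/(2·0.25) = 0.672.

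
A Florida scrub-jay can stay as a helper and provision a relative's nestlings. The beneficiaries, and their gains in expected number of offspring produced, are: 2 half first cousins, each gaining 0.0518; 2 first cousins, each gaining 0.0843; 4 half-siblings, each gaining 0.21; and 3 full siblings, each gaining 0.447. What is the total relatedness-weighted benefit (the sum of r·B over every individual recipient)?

0.90805

r to a half first cousin = 0.0625 (half first cousins share one grandparent — one path of length 4: r = (1/2)^4 = 1/16).
r to a first cousin = 1/8 (first cousins share one grandparent pair — two paths of length 4: r = 2·(1/2)^4 = 1/8).
r to a half-sibling = 1/4 (half-sibs share one parent — one path of length 2: r = (1/2)^2 = 1/4).
r to a full sibling = 1/2 (full sibs share both parents — two paths of length 2: r = 2·(1/2)^2 = 1/2).
Summing one r·B term per recipient: 2·0.0625·0.0518 + 2·0.125·0.0843 + 4·0.25·0.21 + 3·0.5·0.447 = 0.90805.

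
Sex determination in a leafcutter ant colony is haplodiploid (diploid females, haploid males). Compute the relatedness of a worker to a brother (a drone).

0.25

Her haploid brother carries none of their father's genes and a random half of their mother's genome; that half matches the maternal half of her own genome with probability 1/2: r = 1/2 · 1/2 = 1/4.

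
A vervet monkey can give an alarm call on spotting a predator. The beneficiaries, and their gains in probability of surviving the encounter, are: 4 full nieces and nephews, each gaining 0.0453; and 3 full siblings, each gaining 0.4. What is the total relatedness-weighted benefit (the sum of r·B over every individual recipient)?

r to a full niece or nephew = 1/4 (full aunt/uncle↔niece/nephew: two paths of length 3 through the shared grandparent pair: r = 2·(1/2)^3 = 1/4).
r to a full sibling = 1/2 (full sibs share both parents — two paths of length 2: r = 2·(1/2)^2 = 1/2).
Summing one r·B term per recipient: 4·0.25·0.0453 + 3·0.5·0.4 = 0.6453.

0.6453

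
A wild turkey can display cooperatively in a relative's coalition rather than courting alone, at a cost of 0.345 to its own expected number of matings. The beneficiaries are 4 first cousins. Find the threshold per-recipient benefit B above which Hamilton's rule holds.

0.69

r to a first cousin = 0.125 (first cousins share one grandparent pair — two paths of length 4: r = 2·(1/2)^4 = 1/8).
Hamilton's rule with n recipients of equal r: n·r·B > C, so B > C/(n·r) = 0.345/(4·0.125) = 0.69.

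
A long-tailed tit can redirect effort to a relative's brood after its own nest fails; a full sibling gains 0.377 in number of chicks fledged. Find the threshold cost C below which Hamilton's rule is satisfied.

r to a full sibling = 1/2 (full sibs share both parents — two paths of length 2: r = 2·(1/2)^2 = 1/2).
Hamilton's rule: n·r·B > C, so the trait is favored while C < n·r·B = 1·0.5·0.377 = 0.1885.

0.1885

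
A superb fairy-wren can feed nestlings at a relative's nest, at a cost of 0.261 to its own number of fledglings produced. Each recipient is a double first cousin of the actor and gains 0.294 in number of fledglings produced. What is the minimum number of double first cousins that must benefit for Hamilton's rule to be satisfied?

4

r to a double first cousin = 1/4 (double first cousins share both grandparent pairs — four paths of length 4: r = 4·(1/2)^4 = 1/4).
Hamilton's rule: n·r·B > C  ⇒  n > C/(r·B) = 0.261/(0.25·0.294) = 3.551.
The smallest integer exceeding 3.551 is 4.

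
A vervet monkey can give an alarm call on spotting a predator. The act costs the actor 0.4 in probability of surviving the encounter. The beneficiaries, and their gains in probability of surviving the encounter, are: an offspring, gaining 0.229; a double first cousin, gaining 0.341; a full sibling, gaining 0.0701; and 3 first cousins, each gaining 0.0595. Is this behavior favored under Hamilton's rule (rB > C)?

Hamilton's rule: the trait is favored when the sum of r·B over every recipient exceeds the actor's cost C.
r to an offspring = 0.5 (one parent–offspring link: r = (1/2)^1 = 1/2).
r to a double first cousin = 1/4 (double first cousins share both grandparent pairs — four paths of length 4: r = 4·(1/2)^4 = 1/4).
r to a full sibling = 1/2 (full sibs share both parents — two paths of length 2: r = 2·(1/2)^2 = 1/2).
r to a first cousin = 1/8 (first cousins share one grandparent pair — two paths of length 4: r = 2·(1/2)^4 = 1/8).
Summing one r·B term per recipient: 1·0.5·0.229 + 1·0.25·0.341 + 1·0.5·0.0701 + 3·0.125·0.0595 = 0.2571125.
0.2571125 < 0.4: the indirect benefit is less than the cost.

No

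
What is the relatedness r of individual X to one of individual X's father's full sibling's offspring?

0.125

Each parent–offspring link contributes a factor of 1/2, and independent paths through distinct common ancestors add.
First cousins share one grandparent pair — two paths of length 4: r = 2·(1/2)^4 = 1/8.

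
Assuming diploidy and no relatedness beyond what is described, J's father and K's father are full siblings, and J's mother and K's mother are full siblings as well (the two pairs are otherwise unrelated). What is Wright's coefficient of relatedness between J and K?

0.25

Wright's path rule: contributions from independent ancestry routes add.
J and K are related in two ways: first cousins through their fathers (r = 1/8) and first cousins through their mothers (r = 1/8) — i.e. double first cousins.
r = 1/8 + 1/8 = 1/4 = 0.25.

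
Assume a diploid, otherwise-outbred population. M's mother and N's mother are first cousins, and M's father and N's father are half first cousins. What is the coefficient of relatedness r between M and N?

0.046875

Independent pedigree routes through distinct common ancestors add.
M and N are related in two ways: second cousins through their mothers (r = 1/32) and half second cousins through their fathers (r = 1/64).
r = 1/32 + 1/64 = 0.046875.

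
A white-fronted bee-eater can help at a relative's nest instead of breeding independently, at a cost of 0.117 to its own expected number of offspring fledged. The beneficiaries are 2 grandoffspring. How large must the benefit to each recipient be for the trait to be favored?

0.234

r to a grandoffspring = 1/4 (two parent–offspring links: r = (1/2)^2 = 1/4).
Hamilton's rule with n recipients of equal r: n·r·B > C, so B > C/(n·r) = 0.117/(2·0.25) = 0.234.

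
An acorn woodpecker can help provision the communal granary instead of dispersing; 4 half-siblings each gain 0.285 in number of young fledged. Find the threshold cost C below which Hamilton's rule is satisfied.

r to a half-sibling = 0.25 (half-sibs share one parent — one path of length 2: r = (1/2)^2 = 1/4).
Hamilton's rule: n·r·B > C, so the trait is favored while C < n·r·B = 4·0.25·0.285 = 0.285.

0.285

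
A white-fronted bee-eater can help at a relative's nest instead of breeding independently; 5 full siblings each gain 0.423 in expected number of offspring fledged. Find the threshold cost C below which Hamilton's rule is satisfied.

r to a full sibling = 0.5 (full sibs share both parents — two paths of length 2: r = 2·(1/2)^2 = 1/2).
Hamilton's rule: n·r·B > C, so the trait is favored while C < n·r·B = 5·0.5·0.423 = 1.0575.

1.0575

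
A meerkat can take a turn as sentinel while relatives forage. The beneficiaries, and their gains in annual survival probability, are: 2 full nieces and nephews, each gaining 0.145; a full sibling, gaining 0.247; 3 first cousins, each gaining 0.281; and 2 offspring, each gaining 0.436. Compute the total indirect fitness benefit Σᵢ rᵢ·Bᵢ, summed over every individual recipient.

0.737375

r to a full niece or nephew = 1/4 (full aunt/uncle↔niece/nephew: two paths of length 3 through the shared grandparent pair: r = 2·(1/2)^3 = 1/4).
r to a full sibling = 0.5 (full sibs share both parents — two paths of length 2: r = 2·(1/2)^2 = 1/2).
r to a first cousin = 1/8 (first cousins share one grandparent pair — two paths of length 4: r = 2·(1/2)^4 = 1/8).
r to an offspring = 0.5 (one parent–offspring link: r = (1/2)^1 = 1/2).
Summing one r·B term per recipient: 2·0.25·0.145 + 1·0.5·0.247 + 3·0.125·0.281 + 2·0.5·0.436 = 0.737375.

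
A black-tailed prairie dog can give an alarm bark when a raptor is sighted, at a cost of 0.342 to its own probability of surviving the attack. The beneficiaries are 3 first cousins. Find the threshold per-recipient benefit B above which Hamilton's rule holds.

r to a first cousin = 1/8 (first cousins share one grandparent pair — two paths of length 4: r = 2·(1/2)^4 = 1/8).
Hamilton's rule with n recipients of equal r: n·r·B > C, so B > C/(n·r) = 0.342/(3·0.125) = 0.912.

0.912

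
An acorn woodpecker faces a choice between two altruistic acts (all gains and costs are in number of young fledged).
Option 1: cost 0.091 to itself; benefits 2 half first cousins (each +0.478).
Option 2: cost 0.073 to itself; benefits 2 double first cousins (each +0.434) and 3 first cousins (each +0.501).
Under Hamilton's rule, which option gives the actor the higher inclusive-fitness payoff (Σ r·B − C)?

Option 1: r to a half first cousin = 0.0625.
Option 1: Σ r·B − C = (2·0.0625·0.478) − 0.091 = -0.03125.
Option 2: r to a double first cousin = 0.25.
Option 2: r to a first cousin = 0.125.
Option 2: Σ r·B − C = (2·0.25·0.434 + 3·0.125·0.501) − 0.073 = 0.331875.
Option 2 has the higher net inclusive-fitness payoff.

Option 2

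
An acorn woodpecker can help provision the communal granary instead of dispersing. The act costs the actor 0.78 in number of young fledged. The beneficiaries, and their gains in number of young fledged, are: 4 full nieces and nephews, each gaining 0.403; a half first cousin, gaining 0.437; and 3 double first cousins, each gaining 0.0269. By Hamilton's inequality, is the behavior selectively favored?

No

Hamilton's rule: the trait is favored when the sum of r·B over every recipient exceeds the actor's cost C.
r to a full niece or nephew = 0.25 (full aunt/uncle↔niece/nephew: two paths of length 3 through the shared grandparent pair: r = 2·(1/2)^3 = 1/4).
r to a half first cousin = 0.0625 (half first cousins share one grandparent — one path of length 4: r = (1/2)^4 = 1/16).
r to a double first cousin = 0.25 (double first cousins share both grandparent pairs — four paths of length 4: r = 4·(1/2)^4 = 1/4).
Summing one r·B term per recipient: 4·0.25·0.403 + 1·0.0625·0.437 + 3·0.25·0.0269 = 0.4504875.
0.4504875 < 0.78: the indirect benefit is less than the cost.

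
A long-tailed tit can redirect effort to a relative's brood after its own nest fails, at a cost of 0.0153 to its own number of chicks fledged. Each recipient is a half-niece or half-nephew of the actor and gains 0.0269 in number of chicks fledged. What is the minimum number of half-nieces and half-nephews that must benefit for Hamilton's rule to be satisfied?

r to a half-niece or half-nephew = 0.125 (half-aunt/uncle↔niece/nephew: one path of length 3: r = (1/2)^3 = 1/8).
Hamilton's rule: n·r·B > C  ⇒  n > C/(r·B) = 0.0153/(0.125·0.0269) = 4.55.
The smallest integer exceeding 4.55 is 5.

5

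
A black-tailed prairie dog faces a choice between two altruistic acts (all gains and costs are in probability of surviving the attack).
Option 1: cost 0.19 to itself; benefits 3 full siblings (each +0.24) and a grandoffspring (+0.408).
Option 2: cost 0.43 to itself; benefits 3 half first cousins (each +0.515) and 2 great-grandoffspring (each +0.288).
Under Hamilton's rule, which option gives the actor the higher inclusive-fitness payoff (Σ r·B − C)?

Option 1: r to a full sibling = 0.5.
Option 1: r to a grandoffspring = 0.25.
Option 1: Σ r·B − C = (3·0.5·0.24 + 1·0.25·0.408) − 0.19 = 0.272.
Option 2: r to a half first cousin = 0.0625.
Option 2: r to a great-grandoffspring = 0.125.
Option 2: Σ r·B − C = (3·0.0625·0.515 + 2·0.125·0.288) − 0.43 = -0.2614375.
Option 1 has the higher net inclusive-fitness payoff.

Option 1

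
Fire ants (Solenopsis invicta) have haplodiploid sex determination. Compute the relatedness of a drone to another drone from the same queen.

0.5

Haploid brothers each carry a random half of the queen's diploid genome, so on average they share half: r = 1/2.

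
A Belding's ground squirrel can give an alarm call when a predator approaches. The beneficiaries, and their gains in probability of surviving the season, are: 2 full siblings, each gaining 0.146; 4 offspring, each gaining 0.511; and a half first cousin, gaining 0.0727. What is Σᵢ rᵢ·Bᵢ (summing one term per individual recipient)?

r to a full sibling = 0.5 (full sibs share both parents — two paths of length 2: r = 2·(1/2)^2 = 1/2).
r to an offspring = 0.5 (one parent–offspring link: r = (1/2)^1 = 1/2).
r to a half first cousin = 1/16 (half first cousins share one grandparent — one path of length 4: r = (1/2)^4 = 1/16).
Summing one r·B term per recipient: 2·0.5·0.146 + 4·0.5·0.511 + 1·0.0625·0.0727 = 1.17254375.

1.17254375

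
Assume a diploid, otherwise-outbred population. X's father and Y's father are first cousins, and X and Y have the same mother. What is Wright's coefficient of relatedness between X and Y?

0.28125

With two independent routes of shared ancestry, r is the sum of the two contributions.
X and Y are related in two ways: second cousins through their fathers (r = 1/32) and half-sibs through their shared mother (r = 1/4).
r = 1/32 + 1/4 = 0.28125.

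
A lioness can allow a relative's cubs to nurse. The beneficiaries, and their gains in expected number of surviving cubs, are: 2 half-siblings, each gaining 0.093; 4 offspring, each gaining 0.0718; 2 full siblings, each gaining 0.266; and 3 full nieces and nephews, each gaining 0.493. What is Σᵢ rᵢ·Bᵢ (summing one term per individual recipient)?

r to a half-sibling = 0.25 (half-sibs share one parent — one path of length 2: r = (1/2)^2 = 1/4).
r to an offspring = 1/2 (one parent–offspring link: r = (1/2)^1 = 1/2).
r to a full sibling = 1/2 (full sibs share both parents — two paths of length 2: r = 2·(1/2)^2 = 1/2).
r to a full niece or nephew = 0.25 (full aunt/uncle↔niece/nephew: two paths of length 3 through the shared grandparent pair: r = 2·(1/2)^3 = 1/4).
Summing one r·B term per recipient: 2·0.25·0.093 + 4·0.5·0.0718 + 2·0.5·0.266 + 3·0.25·0.493 = 0.82585.

0.82585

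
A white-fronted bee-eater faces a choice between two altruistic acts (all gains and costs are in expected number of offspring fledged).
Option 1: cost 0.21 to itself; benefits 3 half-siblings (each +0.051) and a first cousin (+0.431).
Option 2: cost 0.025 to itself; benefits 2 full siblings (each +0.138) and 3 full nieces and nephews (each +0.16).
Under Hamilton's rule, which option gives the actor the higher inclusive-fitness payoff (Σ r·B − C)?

Option 1: r to a half-sibling = 0.25.
Option 1: r to a first cousin = 0.125.
Option 1: Σ r·B − C = (3·0.25·0.051 + 1·0.125·0.431) − 0.21 = -0.117875.
Option 2: r to a full sibling = 0.5.
Option 2: r to a full niece or nephew = 0.25.
Option 2: Σ r·B − C = (2·0.5·0.138 + 3·0.25·0.16) − 0.025 = 0.233.
Option 2 has the higher net inclusive-fitness payoff.

Option 2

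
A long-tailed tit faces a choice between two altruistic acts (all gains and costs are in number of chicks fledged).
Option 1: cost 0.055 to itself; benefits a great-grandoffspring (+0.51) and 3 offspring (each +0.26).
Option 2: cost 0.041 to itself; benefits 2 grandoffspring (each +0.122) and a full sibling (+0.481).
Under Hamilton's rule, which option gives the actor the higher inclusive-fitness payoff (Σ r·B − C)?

Option 1: r to a great-grandoffspring = 0.125.
Option 1: r to an offspring = 0.5.
Option 1: Σ r·B − C = (1·0.125·0.51 + 3·0.5·0.26) − 0.055 = 0.39875.
Option 2: r to a grandoffspring = 0.25.
Option 2: r to a full sibling = 0.5.
Option 2: Σ r·B − C = (2·0.25·0.122 + 1·0.5·0.481) − 0.041 = 0.2605.
Option 1 has the higher net inclusive-fitness payoff.

Option 1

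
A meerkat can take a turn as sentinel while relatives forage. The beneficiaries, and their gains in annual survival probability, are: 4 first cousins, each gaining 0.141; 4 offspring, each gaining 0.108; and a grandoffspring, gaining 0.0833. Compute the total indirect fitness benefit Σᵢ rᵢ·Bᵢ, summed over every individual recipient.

r to a first cousin = 0.125 (first cousins share one grandparent pair — two paths of length 4: r = 2·(1/2)^4 = 1/8).
r to an offspring = 0.5 (one parent–offspring link: r = (1/2)^1 = 1/2).
r to a grandoffspring = 1/4 (two parent–offspring links: r = (1/2)^2 = 1/4).
Summing one r·B term per recipient: 4·0.125·0.141 + 4·0.5·0.108 + 1·0.25·0.0833 = 0.307325.

0.307325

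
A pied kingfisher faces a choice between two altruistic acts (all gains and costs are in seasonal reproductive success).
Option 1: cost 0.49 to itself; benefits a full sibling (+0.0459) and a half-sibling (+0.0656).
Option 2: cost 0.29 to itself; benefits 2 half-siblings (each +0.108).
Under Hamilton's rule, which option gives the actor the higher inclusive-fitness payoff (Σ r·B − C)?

Option 1: r to a full sibling = 0.5.
Option 1: r to a half-sibling = 0.25.
Option 1: Σ r·B − C = (1·0.5·0.0459 + 1·0.25·0.0656) − 0.49 = -0.45065.
Option 2: r to a half-sibling = 0.25.
Option 2: Σ r·B − C = (2·0.25·0.108) − 0.29 = -0.236.
Option 2 has the higher net inclusive-fitness payoff.

Option 2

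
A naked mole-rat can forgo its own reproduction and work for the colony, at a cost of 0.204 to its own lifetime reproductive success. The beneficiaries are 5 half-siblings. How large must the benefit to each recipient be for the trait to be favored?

0.1632

r to a half-sibling = 1/4 (half-sibs share one parent — one path of length 2: r = (1/2)^2 = 1/4).
Hamilton's rule with n recipients of equal r: n·r·B > C, so B > C/(n·r) = 0.204/(5·0.25) = 0.1632.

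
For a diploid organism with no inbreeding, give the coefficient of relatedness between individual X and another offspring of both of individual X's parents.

Each parent–offspring link contributes a factor of 1/2, and independent paths through distinct common ancestors add.
Full sibs share both parents — two paths of length 2: r = 2·(1/2)^2 = 1/2.

0.5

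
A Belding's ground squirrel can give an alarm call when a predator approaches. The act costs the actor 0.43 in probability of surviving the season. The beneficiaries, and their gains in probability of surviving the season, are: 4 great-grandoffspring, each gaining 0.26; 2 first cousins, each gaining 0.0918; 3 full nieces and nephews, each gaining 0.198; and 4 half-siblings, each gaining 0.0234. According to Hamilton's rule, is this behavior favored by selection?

No

Hamilton's rule: the trait is favored when the sum of r·B over every recipient exceeds the actor's cost C.
r to a great-grandoffspring = 1/8 (three parent–offspring links: r = (1/2)^3 = 1/8).
r to a first cousin = 0.125 (first cousins share one grandparent pair — two paths of length 4: r = 2·(1/2)^4 = 1/8).
r to a full niece or nephew = 0.25 (full aunt/uncle↔niece/nephew: two paths of length 3 through the shared grandparent pair: r = 2·(1/2)^3 = 1/4).
r to a half-sibling = 0.25 (half-sibs share one parent — one path of length 2: r = (1/2)^2 = 1/4).
Summing one r·B term per recipient: 4·0.125·0.26 + 2·0.125·0.0918 + 3·0.25·0.198 + 4·0.25·0.0234 = 0.32485.
0.32485 < 0.43: the indirect benefit is less than the cost.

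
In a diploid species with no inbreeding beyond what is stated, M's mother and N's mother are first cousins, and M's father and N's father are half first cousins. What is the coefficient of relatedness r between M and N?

Relatedness sums over independent paths through distinct common ancestors.
M and N are related in two ways: second cousins through their mothers (r = 1/32) and half second cousins through their fathers (r = 1/64).
r = 1/32 + 1/64 = 3/64 = 0.046875.

0.046875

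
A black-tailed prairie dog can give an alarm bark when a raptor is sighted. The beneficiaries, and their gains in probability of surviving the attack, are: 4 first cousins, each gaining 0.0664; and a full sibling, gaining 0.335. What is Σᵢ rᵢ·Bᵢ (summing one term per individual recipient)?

0.2007

r to a first cousin = 1/8 (first cousins share one grandparent pair — two paths of length 4: r = 2·(1/2)^4 = 1/8).
r to a full sibling = 0.5 (full sibs share both parents — two paths of length 2: r = 2·(1/2)^2 = 1/2).
Summing one r·B term per recipient: 4·0.125·0.0664 + 1·0.5·0.335 = 0.2007.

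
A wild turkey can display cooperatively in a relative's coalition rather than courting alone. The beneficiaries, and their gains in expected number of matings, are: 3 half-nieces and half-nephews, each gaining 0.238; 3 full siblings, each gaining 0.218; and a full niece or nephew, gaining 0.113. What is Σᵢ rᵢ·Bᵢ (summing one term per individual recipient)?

0.4445

r to a half-niece or half-nephew = 0.125 (half-aunt/uncle↔niece/nephew: one path of length 3: r = (1/2)^3 = 1/8).
r to a full sibling = 0.5 (full sibs share both parents — two paths of length 2: r = 2·(1/2)^2 = 1/2).
r to a full niece or nephew = 1/4 (full aunt/uncle↔niece/nephew: two paths of length 3 through the shared grandparent pair: r = 2·(1/2)^3 = 1/4).
Summing one r·B term per recipient: 3·0.125·0.238 + 3·0.5·0.218 + 1·0.25·0.113 = 0.4445.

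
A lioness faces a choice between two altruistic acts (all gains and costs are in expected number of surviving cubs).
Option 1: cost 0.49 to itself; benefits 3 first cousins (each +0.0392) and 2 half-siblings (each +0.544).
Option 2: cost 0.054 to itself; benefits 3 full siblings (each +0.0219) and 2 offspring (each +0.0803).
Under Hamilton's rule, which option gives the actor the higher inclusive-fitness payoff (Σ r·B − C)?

Option 2

Option 1: r to a first cousin = 0.125.
Option 1: r to a half-sibling = 0.25.
Option 1: Σ r·B − C = (3·0.125·0.0392 + 2·0.25·0.544) − 0.49 = -0.2033.
Option 2: r to a full sibling = 0.5.
Option 2: r to an offspring = 0.5.
Option 2: Σ r·B − C = (3·0.5·0.0219 + 2·0.5·0.0803) − 0.054 = 0.05915.
Option 2 has the higher net inclusive-fitness payoff.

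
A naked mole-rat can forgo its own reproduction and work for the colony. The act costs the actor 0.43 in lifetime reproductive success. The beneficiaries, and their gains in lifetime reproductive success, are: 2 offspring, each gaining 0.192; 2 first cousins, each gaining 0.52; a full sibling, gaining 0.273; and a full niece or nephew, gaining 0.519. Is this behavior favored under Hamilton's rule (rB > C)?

Yes

Hamilton's rule: the trait is favored when the sum of r·B over every recipient exceeds the actor's cost C.
r to an offspring = 0.5 (one parent–offspring link: r = (1/2)^1 = 1/2).
r to a first cousin = 1/8 (first cousins share one grandparent pair — two paths of length 4: r = 2·(1/2)^4 = 1/8).
r to a full sibling = 0.5 (full sibs share both parents — two paths of length 2: r = 2·(1/2)^2 = 1/2).
r to a full niece or nephew = 1/4 (full aunt/uncle↔niece/nephew: two paths of length 3 through the shared grandparent pair: r = 2·(1/2)^3 = 1/4).
Summing one r·B term per recipient: 2·0.5·0.192 + 2·0.125·0.52 + 1·0.5·0.273 + 1·0.25·0.519 = 0.58825.
0.58825 > 0.43: the indirect benefit exceeds the cost.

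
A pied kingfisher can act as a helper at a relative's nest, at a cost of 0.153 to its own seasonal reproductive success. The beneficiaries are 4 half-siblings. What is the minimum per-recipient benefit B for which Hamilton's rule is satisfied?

r to a half-sibling = 0.25 (half-sibs share one parent — one path of length 2: r = (1/2)^2 = 1/4).
Hamilton's rule with n recipients of equal r: n·r·B > C, so B > C/(n·r) = 0.153/(4·0.25) = 0.153.

0.153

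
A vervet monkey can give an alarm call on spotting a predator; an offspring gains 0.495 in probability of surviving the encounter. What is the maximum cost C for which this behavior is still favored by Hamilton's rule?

0.2475

r to an offspring = 1/2 (one parent–offspring link: r = (1/2)^1 = 1/2).
Hamilton's rule: n·r·B > C, so the trait is favored while C < n·r·B = 1·0.5·0.495 = 0.2475.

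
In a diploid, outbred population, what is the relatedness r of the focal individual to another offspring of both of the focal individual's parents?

0.5

Each parent–offspring link contributes a factor of 1/2, and independent paths through distinct common ancestors add.
Full sibs share both parents — two paths of length 2: r = 2·(1/2)^2 = 1/2.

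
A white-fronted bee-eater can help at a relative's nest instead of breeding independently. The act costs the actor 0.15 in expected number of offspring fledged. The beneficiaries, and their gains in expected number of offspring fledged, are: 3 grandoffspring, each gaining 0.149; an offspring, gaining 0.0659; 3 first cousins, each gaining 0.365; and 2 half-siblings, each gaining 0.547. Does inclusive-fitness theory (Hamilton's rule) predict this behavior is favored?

Hamilton's rule: the trait is favored when the sum of r·B over every recipient exceeds the actor's cost C.
r to a grandoffspring = 0.25 (two parent–offspring links: r = (1/2)^2 = 1/4).
r to an offspring = 1/2 (one parent–offspring link: r = (1/2)^1 = 1/2).
r to a first cousin = 0.125 (first cousins share one grandparent pair — two paths of length 4: r = 2·(1/2)^4 = 1/8).
r to a half-sibling = 1/4 (half-sibs share one parent — one path of length 2: r = (1/2)^2 = 1/4).
Summing one r·B term per recipient: 3·0.25·0.149 + 1·0.5·0.0659 + 3·0.125·0.365 + 2·0.25·0.547 = 0.555075.
0.555075 > 0.15: the indirect benefit exceeds the cost.

Yes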